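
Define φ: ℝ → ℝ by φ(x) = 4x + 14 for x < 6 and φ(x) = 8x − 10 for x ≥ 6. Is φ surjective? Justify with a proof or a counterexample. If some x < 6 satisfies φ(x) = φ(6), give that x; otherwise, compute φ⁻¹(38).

Both pieces are strictly increasing (slopes 4 and 8), so each is injective on its own interval.
The left piece maps (−∞, 6) onto (−∞, 38); the right piece maps [6, ∞) onto [38, ∞).
These images together cover ℝ, so φ is surjective.
Because the two images are disjoint, no x < 6 has φ(x) = φ(6), so we compute φ⁻¹(38): 38 lies in [38, ∞), so solve 8x − 10 = 38: x = (38 + 10)/8 = 6.

6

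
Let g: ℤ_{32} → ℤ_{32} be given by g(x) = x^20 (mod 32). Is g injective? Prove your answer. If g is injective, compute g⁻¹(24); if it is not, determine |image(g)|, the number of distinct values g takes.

3

g(0) = 0^20 = 0.
g(2): Repeated squaring mod 32: 2^1 ≡ 2, 2^2 ≡ 2² = 4, 2^4 ≡ 4² = 16, 2^8 ≡ 16² = 256 ≡ 0, 2^16 ≡ 0² = 0. Since 20 = 16 + 4, 2^20 ≡ 0·16: 0·16 = 0. So 2^20 ≡ 0 (mod 32).
So g(0) = g(2) = 0 while 0 ≠ 2, so g is not injective.
Since g is not injective, we determine |image(g)|. Computing x^20 mod 32 for each x (by repeated squaring, reducing mod 32 at every step), the values g(0), g(1), …, g(31) are: 0, 1, 0, 17, 0, 17, 0, 1, 0, 1, 0, 17, 0, 17, 0, 1, 0, 1, 0, 17, 0, 17, 0, 1, 0, 1, 0, 17, 0, 17, 0, 1.
The distinct values are {0, 1, 17}; there are 3 of them.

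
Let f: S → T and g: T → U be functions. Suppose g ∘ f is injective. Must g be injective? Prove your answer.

not injective

No. Take S = {1, 2}, T = {1, 2, 3, 4, 5}, U = {1, 2, 3, 4, 5}, f(a) = a for each a ∈ S, and g(b) = 4 if b ∈ {4, 5} else g(b) = b.
Then g ∘ f = f is injective (S ⊂ T and f is the inclusion), but g(4) = g(5) = 4 with 4 ≠ 5, so g is not injective.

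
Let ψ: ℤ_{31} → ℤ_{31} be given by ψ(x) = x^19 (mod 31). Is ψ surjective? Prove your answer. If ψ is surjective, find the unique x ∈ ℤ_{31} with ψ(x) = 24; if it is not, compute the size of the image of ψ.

17

Since 31 is prime, the nonzero elements of ℤ_{31} form a cyclic group of order 30.
As gcd(19, 30) = 1, raising to the 19th power is a bijection on this group: if u^19 ≡ v^19 then (uv^{−1})^19 = 1, and the only element of order dividing gcd(19, 30) = 1 is 1, so u = v.
With ψ(0) = 0 this makes ψ injective on all of ℤ_{31}, hence bijective (finite equal-size domain and codomain). In particular ψ is surjective.
Since ψ is surjective, we find the preimage of 24. The inverse of x ↦ x^19 on (ℤ_{31})^× is x ↦ x^19, because 19·19 = 361 = 12·30 + 1 ≡ 1 (mod 30) and x^{30} = 1 for x ≠ 0 (Fermat). So ψ⁻¹(24) = 24^19 mod 31.
Repeated squaring mod 31: 24^1 ≡ 24, 24^2 ≡ 24² = 576 ≡ 18, 24^4 ≡ 18² = 324 ≡ 14, 24^8 ≡ 14² = 196 ≡ 10, 24^16 ≡ 10² = 100 ≡ 7. Since 19 = 16 + 2 + 1, 24^19 ≡ 7·18·24: 7·18 = 126 ≡ 2, then 2·24 = 48 ≡ 17. So 24^19 ≡ 17 (mod 31).
Hence ψ⁻¹(24) = 17.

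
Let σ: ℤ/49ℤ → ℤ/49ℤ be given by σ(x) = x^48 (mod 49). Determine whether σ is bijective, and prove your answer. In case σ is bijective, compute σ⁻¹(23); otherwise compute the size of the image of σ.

σ(3): Repeated squaring mod 49: 3^1 ≡ 3, 3^2 ≡ 3² = 9, 3^4 ≡ 9² = 81 ≡ 32, 3^8 ≡ 32² = 1024 ≡ 44, 3^16 ≡ 44² = 1936 ≡ 25, 3^32 ≡ 25² = 625 ≡ 37. Since 48 = 32 + 16, 3^48 ≡ 37·25: 37·25 = 925 ≡ 43. So 3^48 ≡ 43 (mod 49).
σ(5): Repeated squaring mod 49: 5^1 ≡ 5, 5^2 ≡ 5² = 25, 5^4 ≡ 25² = 625 ≡ 37, 5^8 ≡ 37² = 1369 ≡ 46, 5^16 ≡ 46² = 2116 ≡ 9, 5^32 ≡ 9² = 81 ≡ 32. Since 48 = 32 + 16, 5^48 ≡ 32·9: 32·9 = 288 ≡ 43. So 5^48 ≡ 43 (mod 49).
So σ(3) = σ(5) = 43 while 3 ≠ 5, thus σ is not injective, hence not bijective.
Since σ is not bijective, we determine |image(σ)|. Computing x^48 mod 49 for each x (by repeated squaring, reducing mod 49 at every step), the values σ(0), σ(1), …, σ(48) are: 0, 1, 15, 43, 29, 43, 8, 0, 43, 36, 8, 15, 22, 15, 0, 36, 8, 22, 1, 1, 22, 0, 29, 29, 36, 36, 29, 29, 0, 22, 1, 1, 22, 8, 36, 0, 15, 22, 15, 8, 36, 43, 0, 8, 43, 29, 43, 15, 1.
The distinct values are {0, 1, 8, 15, 22, 29, 36, 43}; there are 8 of them.

8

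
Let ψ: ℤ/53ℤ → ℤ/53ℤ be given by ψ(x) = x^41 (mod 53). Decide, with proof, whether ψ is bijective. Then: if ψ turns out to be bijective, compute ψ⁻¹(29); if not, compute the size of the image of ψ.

Since 53 is prime, the nonzero elements of ℤ/53ℤ form a cyclic group of order 52.
As gcd(41, 52) = 1, raising to the 41st power is a bijection on this group: if u^41 ≡ v^41 then (uv^{−1})^41 = 1, and the only element of order dividing gcd(41, 52) = 1 is 1, so u = v.
With ψ(0) = 0 this makes ψ injective on all of ℤ/53ℤ, hence bijective (finite equal-size domain and codomain). In particular ψ is bijective.
Since ψ is bijective, we find the preimage of 29. The inverse of x ↦ x^41 on (ℤ/53ℤ)^× is x ↦ x^33, because 41·33 = 1353 = 26·52 + 1 ≡ 1 (mod 52) and x^{52} = 1 for x ≠ 0 (Fermat). So ψ⁻¹(29) = 29^33 mod 53.
Repeated squaring mod 53: 29^1 ≡ 29, 29^2 ≡ 29² = 841 ≡ 46, 29^4 ≡ 46² = 2116 ≡ 49, 29^8 ≡ 49² = 2401 ≡ 16, 29^16 ≡ 16² = 256 ≡ 44, 29^32 ≡ 44² = 1936 ≡ 28. Since 33 = 32 + 1, 29^33 ≡ 28·29: 28·29 = 812 ≡ 17. So 29^33 ≡ 17 (mod 53).
Hence ψ⁻¹(29) = 17.

17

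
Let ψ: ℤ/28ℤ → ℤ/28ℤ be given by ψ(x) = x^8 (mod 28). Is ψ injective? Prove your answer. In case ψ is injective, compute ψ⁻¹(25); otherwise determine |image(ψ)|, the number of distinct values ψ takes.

ψ(6): Repeated squaring mod 28: 6^1 ≡ 6, 6^2 ≡ 6² = 36 ≡ 8, 6^4 ≡ 8² = 64 ≡ 8, 6^8 ≡ 8² = 64 ≡ 8. So 6^8 ≡ 8 (mod 28).
ψ(8): Repeated squaring mod 28: 8^1 ≡ 8, 8^2 ≡ 8² = 64 ≡ 8, 8^4 ≡ 8² = 64 ≡ 8, 8^8 ≡ 8² = 64 ≡ 8. So 8^8 ≡ 8 (mod 28).
So ψ(6) = ψ(8) = 8 while 6 ≠ 8, thus ψ is not injective.
Since ψ is not injective, we determine |image(ψ)|. Computing x^8 mod 28 for each x (by repeated squaring, reducing mod 28 at every step), the values ψ(0), ψ(1), …, ψ(27) are: 0, 1, 4, 9, 16, 25, 8, 21, 8, 25, 16, 9, 4, 1, 0, 1, 4, 9, 16, 25, 8, 21, 8, 25, 16, 9, 4, 1.
The distinct values are {0, 1, 4, 8, 9, 16, 21, 25}; there are 8 of them.

8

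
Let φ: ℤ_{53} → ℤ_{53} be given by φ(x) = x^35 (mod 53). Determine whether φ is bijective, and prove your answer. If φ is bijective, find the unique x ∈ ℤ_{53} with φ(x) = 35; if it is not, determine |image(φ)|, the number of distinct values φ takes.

51

Since 53 is prime, the nonzero elements of ℤ_{53} form a cyclic group of order 52.
As gcd(35, 52) = 1, raising to the 35th power is a bijection on this group: if a^35 ≡ b^35 then (ab^{−1})^35 = 1, and the only element of order dividing gcd(35, 52) = 1 is 1, so a = b.
With φ(0) = 0 this makes φ injective on all of ℤ_{53}, hence bijective (finite equal-size domain and codomain). In particular φ is bijective.
Since φ is bijective, we find the preimage of 35. The inverse of x ↦ x^35 on (ℤ_{53})^× is x ↦ x^3, because 35·3 = 105 = 2·52 + 1 ≡ 1 (mod 52) and x^{52} = 1 for x ≠ 0 (Fermat). So φ⁻¹(35) = 35^3 mod 53.
Repeated squaring mod 53: 35^1 ≡ 35, 35^2 ≡ 35² = 1225 ≡ 6. Since 3 = 2 + 1, 35^3 ≡ 6·35: 6·35 = 210 ≡ 51. So 35^3 ≡ 51 (mod 53).
Hence φ⁻¹(35) = 51.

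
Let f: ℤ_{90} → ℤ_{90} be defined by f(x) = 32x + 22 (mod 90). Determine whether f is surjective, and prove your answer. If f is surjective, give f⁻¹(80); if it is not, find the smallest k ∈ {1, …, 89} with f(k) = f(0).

Since gcd(32, 90) = 2, we have 32x ≡ 0 (mod 2) for all x, so f(x) ≡ 0 (mod 2).
But 1 ≢ 0 (mod 2), so 1 ∈ ℤ_{90} has no preimage. Thus f is not surjective.
Since f is not surjective, we find the least positive k with f(k) = f(0): this means 32k ≡ 0 (mod 90), i.e. 90 ∣ 32k. Since gcd(32, 90) = 2, dividing through by 2 this holds exactly when 45 ∣ 16k, and as gcd(16, 45) = 1, exactly when 45 ∣ k.
The smallest positive such k is 45.

45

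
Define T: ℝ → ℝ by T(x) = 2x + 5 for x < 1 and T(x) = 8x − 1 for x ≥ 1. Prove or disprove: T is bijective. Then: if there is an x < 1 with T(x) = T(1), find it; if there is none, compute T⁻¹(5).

0

Both pieces are strictly increasing (slopes 2 and 8), so each is injective on its own interval.
The left piece maps (−∞, 1) onto (−∞, 7); the right piece maps [1, ∞) onto [7, ∞).
Since 7 = 7, the images partition ℝ: T is injective and surjective, hence bijective.
Because the two images are disjoint, no x < 1 has T(x) = T(1), so we compute T⁻¹(5): 5 lies in (−∞, 7), so solve 2x + 5 = 5: x = (5 − 5)/2 = 0.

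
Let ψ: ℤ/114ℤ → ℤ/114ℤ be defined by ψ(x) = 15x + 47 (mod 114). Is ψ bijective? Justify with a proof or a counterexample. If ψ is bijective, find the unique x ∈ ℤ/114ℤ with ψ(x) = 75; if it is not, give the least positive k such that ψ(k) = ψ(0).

38

Recall that injectivity means: for all u, v in the domain, ψ(u) = ψ(v) implies u = v.
We have gcd(15, 114) = 3 > 1. Taking u = 0 and v = 38: ψ(0) = 47 and ψ(38) = 15·38 + 47 = 617 ≡ 47 (mod 114).
So ψ(0) = ψ(38) while 0 ≠ 38, therefore ψ is not injective, hence not bijective.
Since ψ is not bijective, we find the least positive k with ψ(k) = ψ(0): this means 15k ≡ 0 (mod 114), i.e. 114 ∣ 15k. Since gcd(15, 114) = 3, dividing through by 3 this holds exactly when 38 ∣ 5k, and as gcd(5, 38) = 1, exactly when 38 ∣ k.
The smallest positive such k is 38.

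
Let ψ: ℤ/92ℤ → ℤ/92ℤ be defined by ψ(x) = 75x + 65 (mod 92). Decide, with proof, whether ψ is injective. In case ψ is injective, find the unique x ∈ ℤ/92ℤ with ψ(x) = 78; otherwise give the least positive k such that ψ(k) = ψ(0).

Recall that ψ is injective when ψ(s) = ψ(t) forces s = t.
Suppose ψ(s) = ψ(t) in ℤ/92ℤ. Then 75s + 65 ≡ 75t + 65 (mod 92), thus 75(s − t) ≡ 0 (mod 92).
Since gcd(75, 92) = 1, 75 is invertible modulo 92, hence s − t ≡ 0 (mod 92), i.e. s = t.
So ψ is injective.
We now compute 75⁻¹ mod 92 explicitly. Euclid's algorithm: 92 = 1·75 + 17, 75 = 4·17 + 7, 17 = 2·7 + 3, 7 = 2·3 + 1; back-substituting gives 1 = 27·75 − 22·92, so 75⁻¹ ≡ 27 (mod 92).
Since ψ is injective, we compute ψ⁻¹(78): solve 75x + 65 ≡ 78 (mod 92), i.e. 75x ≡ 13 (mod 92).
Multiplying by 75⁻¹ = 27 gives x ≡ 27·13 = 351 = 3·92 + 75 ≡ 75 (mod 92).
Check: ψ(75) = 75·75 + 65 = 5690 = 61·92 + 78 ≡ 78 (mod 92).

75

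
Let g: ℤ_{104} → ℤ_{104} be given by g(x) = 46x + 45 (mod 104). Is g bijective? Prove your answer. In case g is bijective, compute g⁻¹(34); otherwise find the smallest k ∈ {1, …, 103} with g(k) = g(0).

We have gcd(46, 104) = 2 > 1. Taking u = 0 and v = 52: g(0) = 45 and g(52) = 46·52 + 45 = 2437 ≡ 45 (mod 104).
So g(0) = g(52) while 0 ≠ 52, so g is not injective, hence not bijective.
Since g is not bijective, we find the least positive k with g(k) = g(0): this means 46k ≡ 0 (mod 104), i.e. 104 ∣ 46k. Since gcd(46, 104) = 2, dividing through by 2 this holds exactly when 52 ∣ 23k, and as gcd(23, 52) = 1, exactly when 52 ∣ k.
The smallest positive such k is 52.

52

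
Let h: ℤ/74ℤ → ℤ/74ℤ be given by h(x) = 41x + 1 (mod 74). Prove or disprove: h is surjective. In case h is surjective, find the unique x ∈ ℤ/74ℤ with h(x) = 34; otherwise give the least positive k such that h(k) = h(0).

Recall: surjectivity means every element of the codomain has a preimage under h.
Since gcd(41, 74) = 1, 41 is invertible modulo 74. Euclid's algorithm: 74 = 1·41 + 33, 41 = 1·33 + 8, 33 = 4·8 + 1; back-substituting gives 1 = 65·41 − 36·74, so 41⁻¹ ≡ 65 (mod 74).
For any y ∈ ℤ/74ℤ, x = 65(y − 1) mod 74 satisfies h(x) = 41·65(y − 1) + 1 ≡ y (since 41·65 ≡ 1 mod 74). So every y has a preimage.
Hence h is surjective.
Since h is surjective, we find h⁻¹(34): we need 41x ≡ 34 − 1 ≡ 33 (mod 74). Using 41⁻¹ = 65: x ≡ 65·33 = 2145 = 28·74 + 73, so x = 73.
Check: h(73) = 41·73 + 1 = 2994 = 40·74 + 34 ≡ 34 (mod 74).

73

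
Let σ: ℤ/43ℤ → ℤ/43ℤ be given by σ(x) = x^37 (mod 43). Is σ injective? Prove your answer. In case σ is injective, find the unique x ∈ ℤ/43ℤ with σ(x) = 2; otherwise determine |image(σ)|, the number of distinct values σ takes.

Since 43 is prime, the nonzero elements of ℤ/43ℤ form a cyclic group of order 42.
As gcd(37, 42) = 1, raising to the 37th power is a bijection on this group: if s^37 ≡ t^37 then (st^{−1})^37 = 1, and the only element of order dividing gcd(37, 42) = 1 is 1, so s = t.
With σ(0) = 0 this makes σ injective on all of ℤ/43ℤ, hence bijective (finite equal-size domain and codomain). In particular σ is injective.
Since σ is injective, we find the preimage of 2. The inverse of x ↦ x^37 on (ℤ/43ℤ)^× is x ↦ x^25, because 37·25 = 925 = 22·42 + 1 ≡ 1 (mod 42) and x^{42} = 1 for x ≠ 0 (Fermat). So σ⁻¹(2) = 2^25 mod 43.
Repeated squaring mod 43: 2^1 ≡ 2, 2^2 ≡ 2² = 4, 2^4 ≡ 4² = 16, 2^8 ≡ 16² = 256 ≡ 41, 2^16 ≡ 41² = 1681 ≡ 4. Since 25 = 16 + 8 + 1, 2^25 ≡ 4·41·2: 4·41 = 164 ≡ 35, then 35·2 = 70 ≡ 27. So 2^25 ≡ 27 (mod 43).
Hence σ⁻¹(2) = 27.

27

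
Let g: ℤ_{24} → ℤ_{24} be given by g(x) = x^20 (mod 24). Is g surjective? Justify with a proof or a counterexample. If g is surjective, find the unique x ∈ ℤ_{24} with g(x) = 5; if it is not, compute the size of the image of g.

g(2): Repeated squaring mod 24: 2^1 ≡ 2, 2^2 ≡ 2² = 4, 2^4 ≡ 4² = 16, 2^8 ≡ 16² = 256 ≡ 16, 2^16 ≡ 16² = 256 ≡ 16. Since 20 = 16 + 4, 2^20 ≡ 16·16: 16·16 = 256 ≡ 16. So 2^20 ≡ 16 (mod 24).
g(4): Repeated squaring mod 24: 4^1 ≡ 4, 4^2 ≡ 4² = 16, 4^4 ≡ 16² = 256 ≡ 16, 4^8 ≡ 16² = 256 ≡ 16, 4^16 ≡ 16² = 256 ≡ 16. Since 20 = 16 + 4, 4^20 ≡ 16·16: 16·16 = 256 ≡ 16. So 4^20 ≡ 16 (mod 24).
So g(2) = g(4) = 16 while 2 ≠ 4, thus g is not injective.
A non-injective map from the 24-element set ℤ_{24} to itself takes at most 23 distinct values, so it cannot be surjective. Therefore g is not surjective.
Since g is not surjective, we determine |image(g)|. Computing x^20 mod 24 for each x (by repeated squaring, reducing mod 24 at every step), the values g(0), g(1), …, g(23) are: 0, 1, 16, 9, 16, 1, 0, 1, 16, 9, 16, 1, 0, 1, 16, 9, 16, 1, 0, 1, 16, 9, 16, 1.
The distinct values are {0, 1, 9, 16}; there are 4 of them.

4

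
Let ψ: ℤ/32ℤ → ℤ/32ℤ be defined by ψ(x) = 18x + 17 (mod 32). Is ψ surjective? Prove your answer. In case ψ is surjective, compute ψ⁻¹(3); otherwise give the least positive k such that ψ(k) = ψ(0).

Recall that ψ is surjective if every y in the codomain equals ψ(x) for some x in the domain.
Since gcd(18, 32) = 2, we have 18x ≡ 0 (mod 2) for all x, so ψ(x) ≡ 1 (mod 2).
But 0 ≢ 1 (mod 2), so 0 ∈ ℤ/32ℤ has no preimage. So ψ is not surjective.
Since ψ is not surjective, we find the least positive k with ψ(k) = ψ(0): this means 18k ≡ 0 (mod 32), i.e. 32 ∣ 18k. Since gcd(18, 32) = 2, dividing through by 2 this holds exactly when 16 ∣ 9k, and as gcd(9, 16) = 1, exactly when 16 ∣ k.
The smallest positive such k is 16.

16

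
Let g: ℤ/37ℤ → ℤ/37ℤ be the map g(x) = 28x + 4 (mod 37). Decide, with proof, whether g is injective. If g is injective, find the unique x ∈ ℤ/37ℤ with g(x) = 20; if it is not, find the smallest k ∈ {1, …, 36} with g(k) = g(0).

By definition, g is injective when g(u) = g(v) forces u = v.
Suppose g(u) = g(v) in ℤ/37ℤ. Then 28u + 4 ≡ 28v + 4 (mod 37), so 28(u − v) ≡ 0 (mod 37).
Since gcd(28, 37) = 1, 28 is invertible modulo 37, thus u − v ≡ 0 (mod 37), i.e. u = v.
Hence g is injective.
We now compute 28⁻¹ mod 37 explicitly. Euclid's algorithm: 37 = 1·28 + 9, 28 = 3·9 + 1; back-substituting gives 1 = 4·28 − 3·37, so 28⁻¹ ≡ 4 (mod 37).
Since g is injective, we find g⁻¹(20): we need 28x ≡ 20 − 4 ≡ 16 (mod 37). Using 28⁻¹ = 4: x ≡ 4·16 = 64 = 1·37 + 27, so x = 27.
Check: g(27) = 28·27 + 4 = 760 = 20·37 + 20 ≡ 20 (mod 37).

27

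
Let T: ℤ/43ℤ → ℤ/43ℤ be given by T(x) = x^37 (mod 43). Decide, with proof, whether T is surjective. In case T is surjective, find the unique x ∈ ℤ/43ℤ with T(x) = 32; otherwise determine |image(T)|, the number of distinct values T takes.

22

Since 43 is prime, the nonzero elements of ℤ/43ℤ form a cyclic group of order 42.
As gcd(37, 42) = 1, raising to the 37th power is a bijection on this group: if x_1^37 ≡ x_2^37 then (x_1x_2^{−1})^37 = 1, and the only element of order dividing gcd(37, 42) = 1 is 1, so x_1 = x_2.
With T(0) = 0 this makes T injective on all of ℤ/43ℤ, hence bijective (finite equal-size domain and codomain). In particular T is surjective.
Since T is surjective, we find the preimage of 32. The inverse of x ↦ x^37 on (ℤ/43ℤ)^× is x ↦ x^25, because 37·25 = 925 = 22·42 + 1 ≡ 1 (mod 42) and x^{42} = 1 for x ≠ 0 (Fermat). So T⁻¹(32) = 32^25 mod 43.
Repeated squaring mod 43: 32^1 ≡ 32, 32^2 ≡ 32² = 1024 ≡ 35, 32^4 ≡ 35² = 1225 ≡ 21, 32^8 ≡ 21² = 441 ≡ 11, 32^16 ≡ 11² = 121 ≡ 35. Since 25 = 16 + 8 + 1, 32^25 ≡ 35·11·32: 35·11 = 385 ≡ 41, then 41·32 = 1312 ≡ 22. So 32^25 ≡ 22 (mod 43).
Hence T⁻¹(32) = 22.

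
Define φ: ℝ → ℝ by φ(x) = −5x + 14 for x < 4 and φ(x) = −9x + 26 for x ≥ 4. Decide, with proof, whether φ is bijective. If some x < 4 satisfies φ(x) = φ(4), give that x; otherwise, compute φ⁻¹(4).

Both pieces are strictly decreasing (slopes −5 and −9), so each is injective on its own interval.
The left piece maps (−∞, 4) onto (−6, ∞); the right piece maps [4, ∞) onto (−∞, −10].
The images leave a gap (−6 has no preimage), so φ is not surjective, hence not bijective.
Because the two images are disjoint, no x < 4 has φ(x) = φ(4), so we compute φ⁻¹(4): 4 lies in (−6, ∞), so solve −5x + 14 = 4: x = (4 − 14)/(−5) = 2.

2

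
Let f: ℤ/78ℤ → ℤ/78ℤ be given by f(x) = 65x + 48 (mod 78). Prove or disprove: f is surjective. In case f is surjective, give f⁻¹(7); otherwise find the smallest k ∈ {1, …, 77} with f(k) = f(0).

6

By definition, f is surjective if every y in the codomain equals f(x) for some x in the domain.
Since gcd(65, 78) = 13, we have 65x ≡ 0 (mod 13) for all x, so f(x) ≡ 9 (mod 13).
But 0 ≢ 9 (mod 13), so 0 ∈ ℤ/78ℤ has no preimage. Therefore f is not surjective.
Since f is not surjective, we find the least positive k with f(k) = f(0): this means 65k ≡ 0 (mod 78), i.e. 78 ∣ 65k. Since gcd(65, 78) = 13, dividing through by 13 this holds exactly when 6 ∣ 5k, and as gcd(5, 6) = 1, exactly when 6 ∣ k.
The smallest positive such k is 6.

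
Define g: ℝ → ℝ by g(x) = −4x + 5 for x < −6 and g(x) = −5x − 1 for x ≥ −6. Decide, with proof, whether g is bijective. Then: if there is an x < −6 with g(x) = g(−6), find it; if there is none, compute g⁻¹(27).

Both pieces are strictly decreasing (slopes −4 and −5), so each is injective on its own interval.
The left piece maps (−∞, −6) onto (29, ∞); the right piece maps [−6, ∞) onto (−∞, 29].
Since 29 = 29, the images partition ℝ: g is injective and surjective, hence bijective.
Because the two images are disjoint, no x < −6 has g(x) = g(−6), so we compute g⁻¹(27): 27 lies in (−∞, 29], so solve −5x − 1 = 27: x = (27 + 1)/(−5) = −28/5.

-28/5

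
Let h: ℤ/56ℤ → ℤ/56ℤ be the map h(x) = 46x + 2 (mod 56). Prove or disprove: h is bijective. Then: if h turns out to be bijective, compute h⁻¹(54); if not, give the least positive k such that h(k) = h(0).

28

We have gcd(46, 56) = 2 > 1. Taking x_1 = 0 and x_2 = 28: h(0) = 2 and h(28) = 46·28 + 2 = 1290 ≡ 2 (mod 56).
So h(0) = h(28) while 0 ≠ 28, therefore h is not injective, hence not bijective.
Since h is not bijective, we find the least positive k with h(k) = h(0): this means 46k ≡ 0 (mod 56), i.e. 56 ∣ 46k. Since gcd(46, 56) = 2, dividing through by 2 this holds exactly when 28 ∣ 23k, and as gcd(23, 28) = 1, exactly when 28 ∣ k.
The smallest positive such k is 28.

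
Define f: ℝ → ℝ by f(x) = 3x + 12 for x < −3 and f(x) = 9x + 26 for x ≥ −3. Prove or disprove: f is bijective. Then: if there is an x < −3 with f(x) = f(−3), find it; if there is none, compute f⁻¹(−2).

Both pieces are strictly increasing (slopes 3 and 9), so each is injective on its own interval.
The left piece maps (−∞, −3) onto (−∞, 3); the right piece maps [−3, ∞) onto [−1, ∞).
These images overlap. In particular f(−3) = −1 (right piece), and solving 3x + 12 = −1 on the left piece gives x = −13/3 < −3.
So f(−13/3) = f(−3) with −13/3 ≠ −3, and f is not injective, hence not bijective. This x = −13/3 is the requested value below −3.

-13/3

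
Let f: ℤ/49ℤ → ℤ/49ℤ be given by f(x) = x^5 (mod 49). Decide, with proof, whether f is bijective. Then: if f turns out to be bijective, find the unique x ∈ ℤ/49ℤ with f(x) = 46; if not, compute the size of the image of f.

43

f(0) = 0^5 = 0.
f(7): Repeated squaring mod 49: 7^1 ≡ 7, 7^2 ≡ 7² = 49 ≡ 0, 7^4 ≡ 0² = 0. Since 5 = 4 + 1, 7^5 ≡ 0·7: 0·7 = 0. So 7^5 ≡ 0 (mod 49).
So f(0) = f(7) = 0 while 0 ≠ 7, thus f is not injective, hence not bijective.
Since f is not bijective, we determine |image(f)|. Computing x^5 mod 49 for each x (by repeated squaring, reducing mod 49 at every step), the values f(0), f(1), …, f(48) are: 0, 1, 32, 47, 44, 38, 34, 0, 36, 4, 40, 37, 10, 20, 0, 22, 25, 33, 30, 31, 6, 0, 8, 46, 26, 23, 3, 41, 0, 43, 18, 19, 16, 24, 27, 0, 29, 39, 12, 9, 45, 13, 0, 15, 11, 5, 2, 17, 48.
The distinct values are {0, 1, 2, 3, 4, 5, 6, 8, 9, 10, 11, 12, 13, 15, 16, 17, 18, 19, 20, 22, 23, 24, 25, 26, 27, 29, 30, 31, 32, 33, 34, 36, 37, 38, 39, 40, 41, 43, 44, 45, 46, 47, 48}; there are 43 of them.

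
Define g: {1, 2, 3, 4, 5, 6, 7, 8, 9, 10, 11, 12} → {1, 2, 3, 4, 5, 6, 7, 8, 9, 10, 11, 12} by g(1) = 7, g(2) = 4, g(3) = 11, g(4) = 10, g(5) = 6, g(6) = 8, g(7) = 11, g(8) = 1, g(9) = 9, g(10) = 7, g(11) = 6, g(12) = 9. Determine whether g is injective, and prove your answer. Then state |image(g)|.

8

g(3) = 11 = g(7) with 3 ≠ 7, so g is not injective.
The image of g is {1, 4, 6, 7, 8, 9, 10, 11}, which has 8 elements.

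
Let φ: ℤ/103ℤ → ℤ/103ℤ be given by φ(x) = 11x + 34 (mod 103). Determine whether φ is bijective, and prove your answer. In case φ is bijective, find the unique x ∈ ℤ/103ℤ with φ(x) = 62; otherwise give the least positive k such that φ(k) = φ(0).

40

By definition, injectivity means: for all u, v in the domain, φ(u) = φ(v) implies u = v.
If φ(u) = φ(v), then 11u ≡ 11v (mod 103). Because gcd(11, 103) = 1, we may cancel 11 to get u ≡ v (mod 103).
We now compute 11⁻¹ mod 103 explicitly. Euclid's algorithm: 103 = 9·11 + 4, 11 = 2·4 + 3, 4 = 1·3 + 1; back-substituting gives 1 = 75·11 − 8·103, so 11⁻¹ ≡ 75 (mod 103).
For any y ∈ ℤ/103ℤ, x = 75(y − 34) mod 103 satisfies φ(x) = 11·75(y − 34) + 34 ≡ y (since 11·75 ≡ 1 mod 103). So every y has a preimage.
Hence φ is bijective.
Since φ is bijective, we find φ⁻¹(62): we need 11x ≡ 62 − 34 ≡ 28 (mod 103). Using 11⁻¹ = 75: x ≡ 75·28 = 2100 = 20·103 + 40, so x = 40.
Check: φ(40) = 11·40 + 34 = 474 = 4·103 + 62 ≡ 62 (mod 103).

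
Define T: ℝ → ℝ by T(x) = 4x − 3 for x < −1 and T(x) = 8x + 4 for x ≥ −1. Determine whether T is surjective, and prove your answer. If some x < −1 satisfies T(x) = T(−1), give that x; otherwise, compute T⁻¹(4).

Both pieces are strictly increasing (slopes 4 and 8), so each is injective on its own interval.
The left piece maps (−∞, −1) onto (−∞, −7); the right piece maps [−1, ∞) onto [−4, ∞).
The union (−∞, −7) ∪ [−4, ∞) omits the interval between −7 and −4; in particular −7 has no preimage. So T is not surjective.
Because the two images are disjoint, no x < −1 has T(x) = T(−1), so we compute T⁻¹(4): 4 lies in [−4, ∞), so solve 8x + 4 = 4: x = (4 − 4)/8 = 0.

0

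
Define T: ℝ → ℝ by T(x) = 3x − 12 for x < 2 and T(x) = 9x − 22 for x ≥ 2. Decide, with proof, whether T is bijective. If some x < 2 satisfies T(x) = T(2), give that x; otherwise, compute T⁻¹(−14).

-2/3

Both pieces are strictly increasing (slopes 3 and 9), so each is injective on its own interval.
The left piece maps (−∞, 2) onto (−∞, −6); the right piece maps [2, ∞) onto [−4, ∞).
The images leave a gap (−6 has no preimage), so T is not surjective, hence not bijective.
Because the two images are disjoint, no x < 2 has T(x) = T(2), so we compute T⁻¹(−14): −14 lies in (−∞, −6), so solve 3x − 12 = −14: x = (−14 + 12)/3 = −2/3.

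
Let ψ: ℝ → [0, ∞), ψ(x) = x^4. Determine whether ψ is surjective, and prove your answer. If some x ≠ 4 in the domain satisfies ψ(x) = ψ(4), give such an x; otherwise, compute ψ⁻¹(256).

For any y ∈ [0, ∞), x = y^{1/4} ∈ ℝ satisfies x^4 = y, so ψ is surjective.
For the follow-up, such an x exists: taking x = −4 ∈ ℝ gives ψ(−4) = 256 = ψ(4) with −4 ≠ 4.

-4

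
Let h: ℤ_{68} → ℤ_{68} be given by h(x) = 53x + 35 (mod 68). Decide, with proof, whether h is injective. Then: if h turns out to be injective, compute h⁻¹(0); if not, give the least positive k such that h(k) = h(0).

25

If h(x_1) = h(x_2), then 53x_1 ≡ 53x_2 (mod 68). Because gcd(53, 68) = 1, we may cancel 53 to get x_1 ≡ x_2 (mod 68).
Thus h is injective.
We now compute 53⁻¹ mod 68 explicitly. Euclid's algorithm: 68 = 1·53 + 15, 53 = 3·15 + 8, 15 = 1·8 + 7, 8 = 1·7 + 1; back-substituting gives 1 = 9·53 − 7·68, so 53⁻¹ ≡ 9 (mod 68).
Since h is injective, we find h⁻¹(0): we need 53x ≡ 0 − 35 ≡ 33 (mod 68). Using 53⁻¹ = 9: x ≡ 9·33 = 297 = 4·68 + 25, so x = 25.
Check: h(25) = 53·25 + 35 = 1360 = 20·68 + 0 ≡ 0 (mod 68).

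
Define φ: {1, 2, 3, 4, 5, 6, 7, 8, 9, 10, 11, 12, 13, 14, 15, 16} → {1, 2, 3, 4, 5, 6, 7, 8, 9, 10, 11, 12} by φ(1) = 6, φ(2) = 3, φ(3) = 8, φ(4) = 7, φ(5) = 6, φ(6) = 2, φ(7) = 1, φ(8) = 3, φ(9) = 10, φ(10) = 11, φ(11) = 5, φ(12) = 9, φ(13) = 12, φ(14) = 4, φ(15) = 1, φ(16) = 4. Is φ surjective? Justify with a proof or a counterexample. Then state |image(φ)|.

12

Every element of the codomain has a preimage: 1 = φ(7), 2 = φ(6), 3 = φ(2), 4 = φ(14), 5 = φ(11), 6 = φ(1), 7 = φ(4), 8 = φ(3), 9 = φ(12), 10 = φ(9), 11 = φ(10), 12 = φ(13).
Therefore φ is surjective.
The image of φ is {1, 2, 3, 4, 5, 6, 7, 8, 9, 10, 11, 12}, which has 12 elements.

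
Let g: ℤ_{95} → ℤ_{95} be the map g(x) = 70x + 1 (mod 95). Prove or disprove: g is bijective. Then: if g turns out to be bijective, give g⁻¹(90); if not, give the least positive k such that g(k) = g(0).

19

Recall: g is injective when g(x_1) = g(x_2) forces x_1 = x_2.
We have gcd(70, 95) = 5 > 1. Taking x_1 = 0 and x_2 = 19: g(0) = 1 and g(19) = 70·19 + 1 = 1331 ≡ 1 (mod 95).
So g(0) = g(19) while 0 ≠ 19, thus g is not injective, hence not bijective.
Since g is not bijective, we find the least positive k with g(k) = g(0): this means 70k ≡ 0 (mod 95), i.e. 95 ∣ 70k. Since gcd(70, 95) = 5, dividing through by 5 this holds exactly when 19 ∣ 14k, and as gcd(14, 19) = 1, exactly when 19 ∣ k.
The smallest positive such k is 19.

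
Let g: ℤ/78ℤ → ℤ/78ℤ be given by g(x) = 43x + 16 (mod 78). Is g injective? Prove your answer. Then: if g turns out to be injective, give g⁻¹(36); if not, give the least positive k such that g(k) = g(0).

44

By definition, g is injective when g(u) = g(v) forces u = v.
If g(u) = g(v), then 43u ≡ 43v (mod 78). Because gcd(43, 78) = 1, we may cancel 43 to get u ≡ v (mod 78).
Thus g is injective.
We now compute 43⁻¹ mod 78 explicitly. Euclid's algorithm: 78 = 1·43 + 35, 43 = 1·35 + 8, 35 = 4·8 + 3, 8 = 2·3 + 2, 3 = 1·2 + 1; back-substituting gives 1 = 49·43 − 27·78, so 43⁻¹ ≡ 49 (mod 78).
Since g is injective, we find g⁻¹(36): we need 43x ≡ 36 − 16 ≡ 20 (mod 78). Using 43⁻¹ = 49: x ≡ 49·20 = 980 = 12·78 + 44, so x = 44.
Check: g(44) = 43·44 + 16 = 1908 = 24·78 + 36 ≡ 36 (mod 78).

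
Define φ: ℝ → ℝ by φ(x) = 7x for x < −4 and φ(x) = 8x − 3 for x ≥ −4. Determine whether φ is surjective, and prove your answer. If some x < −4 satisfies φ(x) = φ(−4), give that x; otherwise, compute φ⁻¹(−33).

-5

Both pieces are strictly increasing (slopes 7 and 8), so each is injective on its own interval.
The left piece maps (−∞, −4) onto (−∞, −28); the right piece maps [−4, ∞) onto [−35, ∞).
The union (−∞, −28) ∪ [−35, ∞) covers ℝ, so φ is surjective.
For the follow-up: the images overlap, so an x < −4 with φ(x) = φ(−4) exists. φ(−4) = −35; solving 7x = −35 for x < −4 gives x = (−35 − 0)/7 = −5.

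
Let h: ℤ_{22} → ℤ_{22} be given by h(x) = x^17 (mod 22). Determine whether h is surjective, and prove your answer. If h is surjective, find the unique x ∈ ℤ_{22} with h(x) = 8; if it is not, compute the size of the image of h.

6

Computing x^17 mod 22 for each x (by repeated squaring, reducing mod 22 at every step), the values h(0), h(1), …, h(21) are: 0, 1, 18, 9, 16, 3, 8, 17, 2, 15, 10, 11, 12, 7, 20, 5, 14, 19, 6, 13, 4, 21.
Every element of ℤ_{22} appears exactly once in this list, so h is a bijection, and in particular surjective.
Since h is surjective, we read off the preimage of 8 from the same table: h(6) = 8, so h⁻¹(8) = 6.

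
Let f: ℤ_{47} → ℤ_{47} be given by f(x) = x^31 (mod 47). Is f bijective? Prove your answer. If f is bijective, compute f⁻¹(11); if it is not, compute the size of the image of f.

15

Since 47 is prime, the nonzero elements of ℤ_{47} form a cyclic group of order 46.
As gcd(31, 46) = 1, raising to the 31st power is a bijection on this group: if s^31 ≡ t^31 then (st^{−1})^31 = 1, and the only element of order dividing gcd(31, 46) = 1 is 1, so s = t.
With f(0) = 0 this makes f injective on all of ℤ_{47}, hence bijective (finite equal-size domain and codomain). In particular f is bijective.
Since f is bijective, we find the preimage of 11. The inverse of x ↦ x^31 on (ℤ_{47})^× is x ↦ x^3, because 31·3 = 93 = 2·46 + 1 ≡ 1 (mod 46) and x^{46} = 1 for x ≠ 0 (Fermat). So f⁻¹(11) = 11^3 mod 47.
Repeated squaring mod 47: 11^1 ≡ 11, 11^2 ≡ 11² = 121 ≡ 27. Since 3 = 2 + 1, 11^3 ≡ 27·11: 27·11 = 297 ≡ 15. So 11^3 ≡ 15 (mod 47).
Hence f⁻¹(11) = 15.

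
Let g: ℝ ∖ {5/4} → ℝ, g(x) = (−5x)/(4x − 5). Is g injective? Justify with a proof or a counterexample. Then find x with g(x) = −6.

30/19

Suppose g(a) = g(b). Cross-multiplying: (−5a)(4b − 5) = (−5b)(4a − 5).
Expanding both sides and cancelling the symmetric terms leaves 25·(a − b) = 0. Since 25 ≠ 0, a = b. Thus g is injective.
Solving g(x) = −6: cross-multiplying gives −5x = −6(4x − 5), which rearranges to 19x = 30, so x = 30/19.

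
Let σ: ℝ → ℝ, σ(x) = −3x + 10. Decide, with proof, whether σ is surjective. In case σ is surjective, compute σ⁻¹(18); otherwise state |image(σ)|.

-8/3

For any y ∈ ℝ, x = (y − 10)/(−3) satisfies σ(x) = y.
Hence σ is surjective.
Since σ is surjective, we compute σ⁻¹(18) = (18 − 10)/(−3) = −8/3.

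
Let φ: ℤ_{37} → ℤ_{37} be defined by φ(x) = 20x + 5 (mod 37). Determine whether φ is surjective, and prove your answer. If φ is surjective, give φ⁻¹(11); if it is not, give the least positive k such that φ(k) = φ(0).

4

Recall: surjectivity means every element of the codomain has a preimage under φ.
Since gcd(20, 37) = 1, 20 is invertible modulo 37. Euclid's algorithm: 37 = 1·20 + 17, 20 = 1·17 + 3, 17 = 5·3 + 2, 3 = 1·2 + 1; back-substituting gives 1 = 13·20 − 7·37, so 20⁻¹ ≡ 13 (mod 37).
For any y ∈ ℤ_{37}, x = 13(y − 5) mod 37 satisfies φ(x) = 20·13(y − 5) + 5 ≡ y (since 20·13 ≡ 1 mod 37). So every y has a preimage.
Thus φ is surjective.
Since φ is surjective, we find φ⁻¹(11): we need 20x ≡ 11 − 5 ≡ 6 (mod 37). Using 20⁻¹ = 13: x ≡ 13·6 = 78 = 2·37 + 4, so x = 4.
Check: φ(4) = 20·4 + 5 = 85 = 2·37 + 11 ≡ 11 (mod 37).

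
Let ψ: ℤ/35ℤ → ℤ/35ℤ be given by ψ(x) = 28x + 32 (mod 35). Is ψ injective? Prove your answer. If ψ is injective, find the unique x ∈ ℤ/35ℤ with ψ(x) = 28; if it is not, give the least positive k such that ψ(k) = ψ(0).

We have gcd(28, 35) = 7 > 1. Taking x_1 = 0 and x_2 = 5: ψ(0) = 32 and ψ(5) = 28·5 + 32 = 172 ≡ 32 (mod 35).
So ψ(0) = ψ(5) while 0 ≠ 5, thus ψ is not injective.
Since ψ is not injective, we find the least positive k with ψ(k) = ψ(0): this means 28k ≡ 0 (mod 35), i.e. 35 ∣ 28k. Since gcd(28, 35) = 7, dividing through by 7 this holds exactly when 5 ∣ 4k, and as gcd(4, 5) = 1, exactly when 5 ∣ k.
The smallest positive such k is 5.

5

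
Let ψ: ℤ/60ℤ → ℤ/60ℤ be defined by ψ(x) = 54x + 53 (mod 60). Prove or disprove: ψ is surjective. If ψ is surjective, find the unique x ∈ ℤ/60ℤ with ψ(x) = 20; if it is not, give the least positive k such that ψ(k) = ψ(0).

Since gcd(54, 60) = 6, we have 54x ≡ 0 (mod 6) for all x, so ψ(x) ≡ 5 (mod 6).
But 0 ≢ 5 (mod 6), so 0 ∈ ℤ/60ℤ has no preimage. Thus ψ is not surjective.
Since ψ is not surjective, we find the least positive k with ψ(k) = ψ(0): this means 54k ≡ 0 (mod 60), i.e. 60 ∣ 54k. Since gcd(54, 60) = 6, dividing through by 6 this holds exactly when 10 ∣ 9k, and as gcd(9, 10) = 1, exactly when 10 ∣ k.
The smallest positive such k is 10.

10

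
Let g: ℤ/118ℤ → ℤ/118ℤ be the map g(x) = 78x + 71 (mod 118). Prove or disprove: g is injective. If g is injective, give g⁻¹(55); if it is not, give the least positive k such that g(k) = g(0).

59

We have gcd(78, 118) = 2 > 1. Taking s = 0 and t = 59: g(0) = 71 and g(59) = 78·59 + 71 = 4673 ≡ 71 (mod 118).
So g(0) = g(59) while 0 ≠ 59, hence g is not injective.
Since g is not injective, we find the least positive k with g(k) = g(0): this means 78k ≡ 0 (mod 118), i.e. 118 ∣ 78k. Since gcd(78, 118) = 2, dividing through by 2 this holds exactly when 59 ∣ 39k, and as gcd(39, 59) = 1, exactly when 59 ∣ k.
The smallest positive such k is 59.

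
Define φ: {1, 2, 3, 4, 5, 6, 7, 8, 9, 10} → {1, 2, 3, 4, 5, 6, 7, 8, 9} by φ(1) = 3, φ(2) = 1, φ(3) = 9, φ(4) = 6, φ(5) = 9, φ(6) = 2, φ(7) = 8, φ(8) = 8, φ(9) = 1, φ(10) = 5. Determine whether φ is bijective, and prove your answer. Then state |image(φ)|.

φ(3) = 9 = φ(5) with 3 ≠ 5, so φ is not injective, hence not bijective.
The image of φ is {1, 2, 3, 5, 6, 8, 9}, which has 7 elements.

7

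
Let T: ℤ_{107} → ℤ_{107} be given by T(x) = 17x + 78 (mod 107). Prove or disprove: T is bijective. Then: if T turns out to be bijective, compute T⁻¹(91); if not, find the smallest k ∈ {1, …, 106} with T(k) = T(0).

70

Suppose T(s) = T(t) in ℤ_{107}. Then 17s + 78 ≡ 17t + 78 (mod 107), thus 17(s − t) ≡ 0 (mod 107).
Since gcd(17, 107) = 1, 17 is invertible modulo 107, therefore s − t ≡ 0 (mod 107), i.e. s = t.
We now compute 17⁻¹ mod 107 explicitly. Euclid's algorithm: 107 = 6·17 + 5, 17 = 3·5 + 2, 5 = 2·2 + 1; back-substituting gives 1 = 63·17 − 10·107, so 17⁻¹ ≡ 63 (mod 107).
Then y ↦ 63(y − 78) is a two-sided inverse to T, so every y ∈ ℤ_{107} has a preimage.
Hence T is bijective.
Since T is bijective, we compute T⁻¹(91): solve 17x + 78 ≡ 91 (mod 107), i.e. 17x ≡ 13 (mod 107).
Multiplying by 17⁻¹ = 63 gives x ≡ 63·13 = 819 = 7·107 + 70 ≡ 70 (mod 107).
Check: T(70) = 17·70 + 78 = 1268 = 11·107 + 91 ≡ 91 (mod 107).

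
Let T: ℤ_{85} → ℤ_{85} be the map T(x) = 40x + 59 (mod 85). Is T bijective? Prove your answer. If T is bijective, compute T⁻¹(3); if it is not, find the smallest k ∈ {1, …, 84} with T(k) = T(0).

17

By definition, T is injective if T(a) = T(b) implies a = b.
We have gcd(40, 85) = 5 > 1. Taking a = 0 and b = 17: T(0) = 59 and T(17) = 40·17 + 59 = 739 ≡ 59 (mod 85).
So T(0) = T(17) while 0 ≠ 17, therefore T is not injective, hence not bijective.
Since T is not bijective, we find the least positive k with T(k) = T(0): this means 40k ≡ 0 (mod 85), i.e. 85 ∣ 40k. Since gcd(40, 85) = 5, dividing through by 5 this holds exactly when 17 ∣ 8k, and as gcd(8, 17) = 1, exactly when 17 ∣ k.
The smallest positive such k is 17.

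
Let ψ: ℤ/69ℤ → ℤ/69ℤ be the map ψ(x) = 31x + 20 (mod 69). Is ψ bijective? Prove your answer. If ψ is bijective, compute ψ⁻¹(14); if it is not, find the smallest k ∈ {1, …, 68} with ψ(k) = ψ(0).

51

Suppose ψ(a) = ψ(b) in ℤ/69ℤ. Then 31a + 20 ≡ 31b + 20 (mod 69), thus 31(a − b) ≡ 0 (mod 69).
Since gcd(31, 69) = 1, 31 is invertible modulo 69, therefore a − b ≡ 0 (mod 69), i.e. a = b.
We now compute 31⁻¹ mod 69 explicitly. Euclid's algorithm: 69 = 2·31 + 7, 31 = 4·7 + 3, 7 = 2·3 + 1; back-substituting gives 1 = 49·31 − 22·69, so 31⁻¹ ≡ 49 (mod 69).
For any y ∈ ℤ/69ℤ, x = 49(y − 20) mod 69 satisfies ψ(x) = 31·49(y − 20) + 20 ≡ y (since 31·49 ≡ 1 mod 69). So every y has a preimage.
Therefore ψ is bijective.
Since ψ is bijective, we find ψ⁻¹(14): we need 31x ≡ 14 − 20 ≡ 63 (mod 69). Using 31⁻¹ = 49: x ≡ 49·63 = 3087 = 44·69 + 51, so x = 51.
Check: ψ(51) = 31·51 + 20 = 1601 = 23·69 + 14 ≡ 14 (mod 69).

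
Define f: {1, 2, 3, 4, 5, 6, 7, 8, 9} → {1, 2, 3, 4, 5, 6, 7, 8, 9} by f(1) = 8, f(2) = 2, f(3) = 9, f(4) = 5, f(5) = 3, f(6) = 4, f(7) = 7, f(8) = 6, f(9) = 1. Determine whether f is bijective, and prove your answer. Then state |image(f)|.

9

The values 8, 2, 9, 5, 3, 4, 7, 6, 1 are a permutation of {1, 2, 3, 4, 5, 6, 7, 8, 9}: each element appears exactly once.
So f is injective and surjective, hence bijective.
The image of f is {1, 2, 3, 4, 5, 6, 7, 8, 9}, which has 9 elements.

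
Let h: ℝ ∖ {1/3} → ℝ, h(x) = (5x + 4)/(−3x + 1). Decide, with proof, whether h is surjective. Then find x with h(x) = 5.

1/20

If h(x) = −5/3, cross-multiplying gives −3(5x + 4) = 5(−3x + 1), which simplifies to −12 = 5 — false.  So −5/3 has no preimage and h is not surjective.
Solving h(x) = 5: cross-multiplying gives 5x + 4 = 5(−3x + 1), which rearranges to 20x = 1, so x = 1/20.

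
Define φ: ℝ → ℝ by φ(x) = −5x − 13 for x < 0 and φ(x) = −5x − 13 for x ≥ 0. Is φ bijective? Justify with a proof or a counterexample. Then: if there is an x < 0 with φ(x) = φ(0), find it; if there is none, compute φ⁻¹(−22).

9/5

Both pieces are strictly decreasing (slopes −5 and −5), so each is injective on its own interval.
The left piece maps (−∞, 0) onto (−13, ∞); the right piece maps [0, ∞) onto (−∞, −13].
Since −13 = −13, the images partition ℝ: φ is injective and surjective, hence bijective.
Because the two images are disjoint, no x < 0 has φ(x) = φ(0), so we compute φ⁻¹(−22): −22 lies in (−∞, −13], so solve −5x − 13 = −22: x = (−22 + 13)/(−5) = 9/5.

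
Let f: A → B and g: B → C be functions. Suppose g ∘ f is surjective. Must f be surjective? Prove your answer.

not surjective

No. Take A = {1}, B = {1, 2, 3}, C = {1}, f(a) = 1 for every a ∈ A, and g(b) = 1 for every b ∈ B.
Then g ∘ f is surjective onto {1}, but 3 ∈ B has no preimage under f, so f is not surjective.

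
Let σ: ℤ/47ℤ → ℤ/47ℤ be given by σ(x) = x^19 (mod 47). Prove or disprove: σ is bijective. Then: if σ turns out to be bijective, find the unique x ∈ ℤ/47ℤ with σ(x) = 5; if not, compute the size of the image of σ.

Since 47 is prime, the nonzero elements of ℤ/47ℤ form a cyclic group of order 46.
As gcd(19, 46) = 1, raising to the 19th power is a bijection on this group: if a^19 ≡ b^19 then (ab^{−1})^19 = 1, and the only element of order dividing gcd(19, 46) = 1 is 1, so a = b.
With σ(0) = 0 this makes σ injective on all of ℤ/47ℤ, hence bijective (finite equal-size domain and codomain). In particular σ is bijective.
Since σ is bijective, we find the preimage of 5. The inverse of x ↦ x^19 on (ℤ/47ℤ)^× is x ↦ x^17, because 19·17 = 323 = 7·46 + 1 ≡ 1 (mod 46) and x^{46} = 1 for x ≠ 0 (Fermat). So σ⁻¹(5) = 5^17 mod 47.
Repeated squaring mod 47: 5^1 ≡ 5, 5^2 ≡ 5² = 25, 5^4 ≡ 25² = 625 ≡ 14, 5^8 ≡ 14² = 196 ≡ 8, 5^16 ≡ 8² = 64 ≡ 17. Since 17 = 16 + 1, 5^17 ≡ 17·5: 17·5 = 85 ≡ 38. So 5^17 ≡ 38 (mod 47).
Hence σ⁻¹(5) = 38.

38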